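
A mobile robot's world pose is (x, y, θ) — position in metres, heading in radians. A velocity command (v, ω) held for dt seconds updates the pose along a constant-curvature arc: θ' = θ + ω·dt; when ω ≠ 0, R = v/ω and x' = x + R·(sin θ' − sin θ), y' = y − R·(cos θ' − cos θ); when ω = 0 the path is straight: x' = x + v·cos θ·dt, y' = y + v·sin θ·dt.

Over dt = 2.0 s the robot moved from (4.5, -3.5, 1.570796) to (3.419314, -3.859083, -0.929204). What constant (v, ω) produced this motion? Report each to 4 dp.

Δθ = -0.929204 − 1.570796 = -2.500000
ω = Δθ/dt = -2.500000/2.0 = -1.2500
R = Δx/(sin θ' − sin θ) = 0.6000
v = R·ω = 0.6000·-1.2500 = -0.7500

v = -0.7500, ω = -1.2500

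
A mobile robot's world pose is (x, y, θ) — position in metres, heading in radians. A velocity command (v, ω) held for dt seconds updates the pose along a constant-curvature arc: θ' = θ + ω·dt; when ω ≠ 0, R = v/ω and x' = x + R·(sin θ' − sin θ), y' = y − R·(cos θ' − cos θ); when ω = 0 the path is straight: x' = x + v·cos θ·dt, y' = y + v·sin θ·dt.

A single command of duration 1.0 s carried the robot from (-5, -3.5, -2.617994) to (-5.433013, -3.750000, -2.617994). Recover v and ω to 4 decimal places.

v = 0.5000, ω = 0.0000

Δθ = -2.617994 − -2.617994 = 0.000000
ω = Δθ/dt = 0.000000/1.0 = 0.0000
ω = 0 → v = (Δx·cos θ + Δy·sin θ)/dt = 0.5000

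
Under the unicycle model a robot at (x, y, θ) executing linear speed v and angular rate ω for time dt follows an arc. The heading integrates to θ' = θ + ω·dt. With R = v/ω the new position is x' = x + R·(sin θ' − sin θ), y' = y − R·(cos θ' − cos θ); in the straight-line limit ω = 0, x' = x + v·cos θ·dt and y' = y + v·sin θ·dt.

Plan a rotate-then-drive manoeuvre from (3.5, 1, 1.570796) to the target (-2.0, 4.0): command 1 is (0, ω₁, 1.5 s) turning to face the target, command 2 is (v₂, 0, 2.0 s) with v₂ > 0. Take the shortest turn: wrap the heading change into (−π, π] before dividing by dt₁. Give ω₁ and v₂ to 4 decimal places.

heading to target = atan2(4−1, -2−3.5) = 2.6422
Δθ = wrap(2.6422 − 1.5708) = 1.0714; ω₁ = Δθ/dt₁ = 0.7143
distance = √((-2−3.5)² + (4−1)²) = 6.2650; v₂ = distance/dt₂ = 3.1325

ω₁ = 0.7143, v₂ = 3.1325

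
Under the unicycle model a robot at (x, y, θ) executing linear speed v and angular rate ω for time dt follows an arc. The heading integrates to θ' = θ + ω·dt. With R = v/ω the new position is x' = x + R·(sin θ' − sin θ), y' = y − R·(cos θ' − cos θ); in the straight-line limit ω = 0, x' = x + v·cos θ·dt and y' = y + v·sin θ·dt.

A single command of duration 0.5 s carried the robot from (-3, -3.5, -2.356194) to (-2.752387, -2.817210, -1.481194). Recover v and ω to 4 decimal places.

Δθ = -1.481194 − -2.356194 = 0.875000
ω = Δθ/dt = 0.875000/0.5 = 1.7500
R = −Δy/(cos θ' − cos θ) = -0.8571
v = R·ω = -0.8571·1.7500 = -1.5000

v = -1.5000, ω = 1.7500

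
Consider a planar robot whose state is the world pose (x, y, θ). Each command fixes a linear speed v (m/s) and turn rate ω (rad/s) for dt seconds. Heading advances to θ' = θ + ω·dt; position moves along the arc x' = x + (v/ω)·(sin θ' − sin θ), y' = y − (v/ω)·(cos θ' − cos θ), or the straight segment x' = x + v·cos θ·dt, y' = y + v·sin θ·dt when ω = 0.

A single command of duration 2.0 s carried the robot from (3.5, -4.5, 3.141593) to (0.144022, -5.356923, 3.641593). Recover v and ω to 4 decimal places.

v = 1.7500, ω = 0.2500

Δθ = 3.641593 − 3.141593 = 0.500000
ω = Δθ/dt = 0.500000/2.0 = 0.2500
R = Δx/(sin θ' − sin θ) = 7.0000
v = R·ω = 7.0000·0.2500 = 1.7500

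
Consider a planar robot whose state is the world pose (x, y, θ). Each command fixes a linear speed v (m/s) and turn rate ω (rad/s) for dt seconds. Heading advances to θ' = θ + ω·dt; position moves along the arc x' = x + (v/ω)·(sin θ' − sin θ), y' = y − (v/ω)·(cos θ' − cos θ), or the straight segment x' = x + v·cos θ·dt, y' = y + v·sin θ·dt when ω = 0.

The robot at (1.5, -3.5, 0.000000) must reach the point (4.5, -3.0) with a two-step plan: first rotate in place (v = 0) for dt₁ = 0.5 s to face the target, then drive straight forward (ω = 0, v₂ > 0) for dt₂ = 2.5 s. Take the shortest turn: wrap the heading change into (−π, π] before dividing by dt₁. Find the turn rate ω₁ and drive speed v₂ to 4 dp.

heading to target = atan2(-3−-3.5, 4.5−1.5) = 0.1651
Δθ = wrap(0.1651 − 0.0000) = 0.1651; ω₁ = Δθ/dt₁ = 0.3303
distance = √((4.5−1.5)² + (-3−-3.5)²) = 3.0414; v₂ = distance/dt₂ = 1.2166

ω₁ = 0.3303, v₂ = 1.2166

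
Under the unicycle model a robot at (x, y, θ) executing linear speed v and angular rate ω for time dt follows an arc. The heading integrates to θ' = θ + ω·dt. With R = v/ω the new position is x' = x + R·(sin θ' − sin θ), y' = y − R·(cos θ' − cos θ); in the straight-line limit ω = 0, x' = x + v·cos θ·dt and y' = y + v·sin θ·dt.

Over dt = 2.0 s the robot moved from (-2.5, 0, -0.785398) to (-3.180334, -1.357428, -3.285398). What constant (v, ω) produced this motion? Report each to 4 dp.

v = 1.0000, ω = -1.2500

Δθ = -3.285398 − -0.785398 = -2.500000
ω = Δθ/dt = -2.500000/2.0 = -1.2500
R = −Δy/(cos θ' − cos θ) = -0.8000
v = R·ω = -0.8000·-1.2500 = 1.0000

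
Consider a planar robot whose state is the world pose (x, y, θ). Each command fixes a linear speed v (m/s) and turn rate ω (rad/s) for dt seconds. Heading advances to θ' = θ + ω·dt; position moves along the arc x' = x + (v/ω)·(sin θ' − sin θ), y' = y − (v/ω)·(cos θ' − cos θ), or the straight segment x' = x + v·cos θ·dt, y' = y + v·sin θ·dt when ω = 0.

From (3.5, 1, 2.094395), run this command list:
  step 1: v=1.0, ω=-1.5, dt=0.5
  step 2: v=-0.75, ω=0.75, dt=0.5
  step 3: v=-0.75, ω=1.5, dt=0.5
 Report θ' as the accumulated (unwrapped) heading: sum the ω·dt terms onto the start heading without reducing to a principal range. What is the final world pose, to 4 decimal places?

(3.5963, 0.7933, 2.4694)

step 1: θ'=1.3444 (R=-0.6667) → pose (3.4277, 1.4830, 1.3444)
step 2: θ'=1.7194 (R=-1.0000) → pose (3.4132, 1.1105, 1.7194)
step 3: θ'=2.4694 (R=-0.5000) → pose (3.5963, 0.7933, 2.4694)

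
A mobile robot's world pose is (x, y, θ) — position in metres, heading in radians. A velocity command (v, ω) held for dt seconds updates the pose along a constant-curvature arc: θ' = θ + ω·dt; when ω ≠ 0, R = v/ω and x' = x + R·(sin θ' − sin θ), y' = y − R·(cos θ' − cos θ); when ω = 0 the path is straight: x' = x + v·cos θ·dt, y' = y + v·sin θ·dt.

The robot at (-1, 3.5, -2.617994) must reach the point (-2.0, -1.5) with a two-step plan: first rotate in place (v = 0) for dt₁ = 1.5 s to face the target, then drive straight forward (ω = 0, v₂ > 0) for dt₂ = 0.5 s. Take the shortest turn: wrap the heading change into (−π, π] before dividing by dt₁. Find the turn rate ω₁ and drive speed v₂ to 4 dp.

heading to target = atan2(-1.5−3.5, -2−-1) = -1.7682
Δθ = wrap(-1.7682 − -2.6180) = 0.8498; ω₁ = Δθ/dt₁ = 0.5665
distance = √((-2−-1)² + (-1.5−3.5)²) = 5.0990; v₂ = distance/dt₂ = 10.1980

ω₁ = 0.5665, v₂ = 10.1980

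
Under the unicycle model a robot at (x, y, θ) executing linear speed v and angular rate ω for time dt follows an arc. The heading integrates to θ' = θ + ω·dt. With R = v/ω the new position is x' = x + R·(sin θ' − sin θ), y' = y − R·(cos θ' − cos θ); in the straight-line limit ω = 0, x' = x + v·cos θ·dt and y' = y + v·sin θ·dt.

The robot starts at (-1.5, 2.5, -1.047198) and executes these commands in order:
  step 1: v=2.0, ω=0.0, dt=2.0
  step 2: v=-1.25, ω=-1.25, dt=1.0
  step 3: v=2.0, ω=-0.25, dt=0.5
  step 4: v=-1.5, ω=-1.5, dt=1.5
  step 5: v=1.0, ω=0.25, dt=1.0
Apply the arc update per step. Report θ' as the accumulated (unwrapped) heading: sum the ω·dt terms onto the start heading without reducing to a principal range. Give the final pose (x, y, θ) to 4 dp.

(1.4034, -0.2323, -4.4222)

step 1: θ'=-1.0472 (straight) → pose (0.5000, -0.9641, -1.0472)
step 2: θ'=-2.2972 (R=1.0000) → pose (0.6185, 0.2001, -2.2972)
step 3: θ'=-2.4222 (R=-8.0000) → pose (-0.0907, -0.5041, -2.4222)
step 4: θ'=-4.6722 (R=1.0000) → pose (1.5675, -1.2161, -4.6722)
step 5: θ'=-4.4222 (R=4.0000) → pose (1.4034, -0.2323, -4.4222)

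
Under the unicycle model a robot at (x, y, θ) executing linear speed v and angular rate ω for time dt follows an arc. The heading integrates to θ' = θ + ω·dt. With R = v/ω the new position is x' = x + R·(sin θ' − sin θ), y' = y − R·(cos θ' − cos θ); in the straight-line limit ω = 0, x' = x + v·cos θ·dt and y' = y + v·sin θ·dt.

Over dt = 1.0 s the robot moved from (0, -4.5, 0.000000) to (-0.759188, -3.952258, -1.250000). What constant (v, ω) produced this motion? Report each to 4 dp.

v = -1.0000, ω = -1.2500

Δθ = -1.250000 − 0.000000 = -1.250000
ω = Δθ/dt = -1.250000/1.0 = -1.2500
R = Δx/(sin θ' − sin θ) = 0.8000
v = R·ω = 0.8000·-1.2500 = -1.0000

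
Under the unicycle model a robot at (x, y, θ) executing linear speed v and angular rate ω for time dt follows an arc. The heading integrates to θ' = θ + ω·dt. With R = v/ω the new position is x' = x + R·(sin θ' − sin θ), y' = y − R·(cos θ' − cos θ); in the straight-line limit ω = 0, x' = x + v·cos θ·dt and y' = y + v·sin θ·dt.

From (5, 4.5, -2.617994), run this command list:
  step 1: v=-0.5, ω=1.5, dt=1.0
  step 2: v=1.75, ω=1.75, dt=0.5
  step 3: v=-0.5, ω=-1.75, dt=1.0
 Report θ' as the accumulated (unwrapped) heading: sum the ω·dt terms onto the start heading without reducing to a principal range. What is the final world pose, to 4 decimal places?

step 1: θ'=-1.1180 (R=-0.3333) → pose (5.1331, 4.9345, -1.1180)
step 2: θ'=-0.2430 (R=1.0000) → pose (5.7917, 4.4014, -0.2430)
step 3: θ'=-1.9930 (R=0.2857) → pose (5.5998, 4.7958, -1.9930)

(5.5998, 4.7958, -1.9930)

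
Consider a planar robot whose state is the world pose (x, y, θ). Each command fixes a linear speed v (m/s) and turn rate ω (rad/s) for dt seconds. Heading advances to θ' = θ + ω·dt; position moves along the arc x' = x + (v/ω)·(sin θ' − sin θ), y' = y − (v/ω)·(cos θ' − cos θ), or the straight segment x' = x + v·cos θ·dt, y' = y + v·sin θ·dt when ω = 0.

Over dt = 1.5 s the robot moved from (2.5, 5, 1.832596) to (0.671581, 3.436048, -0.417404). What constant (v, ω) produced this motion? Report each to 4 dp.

Δθ = -0.417404 − 1.832596 = -2.250000
ω = Δθ/dt = -2.250000/1.5 = -1.5000
R = Δx/(sin θ' − sin θ) = 1.3333
v = R·ω = 1.3333·-1.5000 = -2.0000

v = -2.0000, ω = -1.5000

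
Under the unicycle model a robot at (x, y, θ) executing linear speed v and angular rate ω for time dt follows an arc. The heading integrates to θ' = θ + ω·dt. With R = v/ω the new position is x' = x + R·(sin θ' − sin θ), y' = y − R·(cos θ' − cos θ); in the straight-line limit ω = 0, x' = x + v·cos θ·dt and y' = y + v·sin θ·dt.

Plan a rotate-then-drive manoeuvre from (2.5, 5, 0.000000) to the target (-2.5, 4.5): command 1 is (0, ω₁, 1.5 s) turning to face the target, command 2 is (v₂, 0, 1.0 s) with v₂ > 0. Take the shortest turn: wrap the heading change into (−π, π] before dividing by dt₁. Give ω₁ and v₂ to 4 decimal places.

ω₁ = -2.0279, v₂ = 5.0249

heading to target = atan2(4.5−5, -2.5−2.5) = -3.0419
Δθ = wrap(-3.0419 − 0.0000) = -3.0419; ω₁ = Δθ/dt₁ = -2.0279
distance = √((-2.5−2.5)² + (4.5−5)²) = 5.0249; v₂ = distance/dt₂ = 5.0249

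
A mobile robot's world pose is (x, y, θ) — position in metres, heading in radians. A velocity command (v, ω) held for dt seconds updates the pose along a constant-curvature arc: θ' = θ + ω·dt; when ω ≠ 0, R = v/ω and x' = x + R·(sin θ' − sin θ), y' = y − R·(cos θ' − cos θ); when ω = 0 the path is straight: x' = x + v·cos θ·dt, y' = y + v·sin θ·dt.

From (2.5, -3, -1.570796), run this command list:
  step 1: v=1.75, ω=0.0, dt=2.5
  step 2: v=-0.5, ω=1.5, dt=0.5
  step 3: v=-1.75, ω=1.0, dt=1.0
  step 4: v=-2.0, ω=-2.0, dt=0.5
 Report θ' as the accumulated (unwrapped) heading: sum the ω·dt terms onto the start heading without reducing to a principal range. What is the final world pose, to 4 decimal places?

step 1: θ'=-1.5708 (straight) → pose (2.5000, -7.3750, -1.5708)
step 2: θ'=-0.8208 (R=-0.3333) → pose (2.4106, -7.1478, -0.8208)
step 3: θ'=0.1792 (R=-1.7500) → pose (0.8182, -6.6187, 0.1792)
step 4: θ'=-0.8208 (R=1.0000) → pose (-0.0918, -6.3163, -0.8208)

(-0.0918, -6.3163, -0.8208)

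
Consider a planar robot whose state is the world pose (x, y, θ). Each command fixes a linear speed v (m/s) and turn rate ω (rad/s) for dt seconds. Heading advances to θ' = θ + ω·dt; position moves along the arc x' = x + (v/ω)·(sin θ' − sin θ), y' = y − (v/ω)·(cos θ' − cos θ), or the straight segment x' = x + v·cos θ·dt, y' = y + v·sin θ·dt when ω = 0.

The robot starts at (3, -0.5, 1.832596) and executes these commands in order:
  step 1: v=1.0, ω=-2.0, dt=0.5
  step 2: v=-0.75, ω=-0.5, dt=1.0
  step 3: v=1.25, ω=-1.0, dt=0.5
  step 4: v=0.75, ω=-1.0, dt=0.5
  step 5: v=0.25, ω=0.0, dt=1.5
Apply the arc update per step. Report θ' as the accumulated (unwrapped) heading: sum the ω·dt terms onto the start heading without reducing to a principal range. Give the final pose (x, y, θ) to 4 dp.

step 1: θ'=0.8326 (R=-0.5000) → pose (3.1131, -0.0341, 0.8326)
step 2: θ'=0.3326 (R=1.5000) → pose (2.4933, -0.4425, 0.3326)
step 3: θ'=-0.1674 (R=-1.2500) → pose (3.1097, -0.3914, -0.1674)
step 4: θ'=-0.6674 (R=-0.7500) → pose (3.4490, -0.5419, -0.6674)
step 5: θ'=-0.6674 (straight) → pose (3.7435, -0.7740, -0.6674)

(3.7435, -0.7740, -0.6674)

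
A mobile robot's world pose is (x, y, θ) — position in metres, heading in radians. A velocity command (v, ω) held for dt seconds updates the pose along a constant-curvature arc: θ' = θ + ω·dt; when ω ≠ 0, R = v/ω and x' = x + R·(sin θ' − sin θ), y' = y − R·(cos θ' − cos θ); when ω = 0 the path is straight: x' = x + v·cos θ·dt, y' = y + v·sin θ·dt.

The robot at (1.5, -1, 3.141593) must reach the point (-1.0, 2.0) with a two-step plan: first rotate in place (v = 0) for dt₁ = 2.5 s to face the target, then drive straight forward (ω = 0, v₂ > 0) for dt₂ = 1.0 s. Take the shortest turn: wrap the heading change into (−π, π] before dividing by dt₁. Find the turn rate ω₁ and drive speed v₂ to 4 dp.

ω₁ = -0.3504, v₂ = 3.9051

heading to target = atan2(2−-1, -1−1.5) = 2.2655
Δθ = wrap(2.2655 − 3.1416) = -0.8761; ω₁ = Δθ/dt₁ = -0.3504
distance = √((-1−1.5)² + (2−-1)²) = 3.9051; v₂ = distance/dt₂ = 3.9051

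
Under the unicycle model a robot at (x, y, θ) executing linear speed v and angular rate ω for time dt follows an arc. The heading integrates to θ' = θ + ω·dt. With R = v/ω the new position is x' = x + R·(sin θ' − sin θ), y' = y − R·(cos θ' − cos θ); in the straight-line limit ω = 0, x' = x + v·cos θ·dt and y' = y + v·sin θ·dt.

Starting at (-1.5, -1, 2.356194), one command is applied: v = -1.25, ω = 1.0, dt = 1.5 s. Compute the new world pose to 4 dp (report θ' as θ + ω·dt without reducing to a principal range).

(0.2030, -1.0603, 3.8562)

θ' = 2.3562 + 1.0·1.5 = 3.8562
R = v/ω = -1.25/1.0 = -1.2500
x' = -1.5 + -1.2500·(sin 3.8562 − sin 2.3562) = 0.2030
y' = -1 − -1.2500·(cos 3.8562 − cos 2.3562) = -1.0603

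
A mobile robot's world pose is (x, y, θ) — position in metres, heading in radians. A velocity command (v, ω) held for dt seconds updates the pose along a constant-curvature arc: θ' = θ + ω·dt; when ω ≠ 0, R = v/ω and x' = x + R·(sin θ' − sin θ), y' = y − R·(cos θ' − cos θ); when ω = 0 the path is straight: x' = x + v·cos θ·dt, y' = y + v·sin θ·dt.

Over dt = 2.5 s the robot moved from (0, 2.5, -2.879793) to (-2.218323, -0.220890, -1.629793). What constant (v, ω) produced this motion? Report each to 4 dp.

v = 1.5000, ω = 0.5000

Δθ = -1.629793 − -2.879793 = 1.250000
ω = Δθ/dt = 1.250000/2.5 = 0.5000
R = −Δy/(cos θ' − cos θ) = 3.0000
v = R·ω = 3.0000·0.5000 = 1.5000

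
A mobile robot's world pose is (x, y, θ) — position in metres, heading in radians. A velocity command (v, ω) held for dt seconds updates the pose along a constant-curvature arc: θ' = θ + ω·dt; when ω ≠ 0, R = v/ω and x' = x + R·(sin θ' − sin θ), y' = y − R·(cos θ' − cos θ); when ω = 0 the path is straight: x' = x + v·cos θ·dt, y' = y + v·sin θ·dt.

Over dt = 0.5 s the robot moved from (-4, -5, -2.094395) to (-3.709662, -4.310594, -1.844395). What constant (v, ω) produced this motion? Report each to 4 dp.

v = -1.5000, ω = 0.5000

Δθ = -1.844395 − -2.094395 = 0.250000
ω = Δθ/dt = 0.250000/0.5 = 0.5000
R = −Δy/(cos θ' − cos θ) = -3.0000
v = R·ω = -3.0000·0.5000 = -1.5000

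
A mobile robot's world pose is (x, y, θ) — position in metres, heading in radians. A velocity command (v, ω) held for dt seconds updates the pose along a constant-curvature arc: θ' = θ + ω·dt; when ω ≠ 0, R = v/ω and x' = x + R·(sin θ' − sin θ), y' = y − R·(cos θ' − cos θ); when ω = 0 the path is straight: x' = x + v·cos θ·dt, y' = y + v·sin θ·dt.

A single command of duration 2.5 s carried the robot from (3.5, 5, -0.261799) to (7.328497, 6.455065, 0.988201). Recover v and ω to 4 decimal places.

v = 1.7500, ω = 0.5000

Δθ = 0.988201 − -0.261799 = 1.250000
ω = Δθ/dt = 1.250000/2.5 = 0.5000
R = Δx/(sin θ' − sin θ) = 3.5000
v = R·ω = 3.5000·0.5000 = 1.7500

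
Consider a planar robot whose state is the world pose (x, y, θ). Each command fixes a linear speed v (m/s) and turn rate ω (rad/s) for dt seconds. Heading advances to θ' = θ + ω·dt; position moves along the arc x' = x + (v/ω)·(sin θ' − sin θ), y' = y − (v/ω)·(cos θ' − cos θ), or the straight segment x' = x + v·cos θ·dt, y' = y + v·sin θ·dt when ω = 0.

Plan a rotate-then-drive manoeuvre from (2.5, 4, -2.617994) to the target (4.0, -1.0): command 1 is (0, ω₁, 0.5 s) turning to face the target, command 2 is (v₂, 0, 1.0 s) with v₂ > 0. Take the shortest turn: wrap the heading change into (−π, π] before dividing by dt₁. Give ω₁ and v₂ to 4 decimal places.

ω₁ = 2.6773, v₂ = 5.2202

heading to target = atan2(-1−4, 4−2.5) = -1.2793
Δθ = wrap(-1.2793 − -2.6180) = 1.3387; ω₁ = Δθ/dt₁ = 2.6773
distance = √((4−2.5)² + (-1−4)²) = 5.2202; v₂ = distance/dt₂ = 5.2202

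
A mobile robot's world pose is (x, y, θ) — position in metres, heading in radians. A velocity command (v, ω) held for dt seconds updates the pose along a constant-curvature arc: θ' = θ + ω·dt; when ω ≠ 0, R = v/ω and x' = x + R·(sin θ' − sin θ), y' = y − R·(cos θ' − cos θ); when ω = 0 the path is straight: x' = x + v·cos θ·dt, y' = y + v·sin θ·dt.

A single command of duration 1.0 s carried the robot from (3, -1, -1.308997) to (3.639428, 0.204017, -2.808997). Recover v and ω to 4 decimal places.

v = -1.5000, ω = -1.5000

Δθ = -2.808997 − -1.308997 = -1.500000
ω = Δθ/dt = -1.500000/1.0 = -1.5000
R = −Δy/(cos θ' − cos θ) = 1.0000
v = R·ω = 1.0000·-1.5000 = -1.5000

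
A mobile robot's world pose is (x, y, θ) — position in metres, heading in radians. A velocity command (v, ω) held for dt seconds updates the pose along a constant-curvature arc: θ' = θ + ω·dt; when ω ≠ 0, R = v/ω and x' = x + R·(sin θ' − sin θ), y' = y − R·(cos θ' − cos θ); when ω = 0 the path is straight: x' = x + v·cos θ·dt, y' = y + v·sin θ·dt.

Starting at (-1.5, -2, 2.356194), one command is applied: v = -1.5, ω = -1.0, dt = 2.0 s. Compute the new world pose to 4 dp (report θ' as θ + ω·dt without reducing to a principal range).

(-2.0376, -4.4665, 0.3562)

θ' = 2.3562 + -1.0·2.0 = 0.3562
R = v/ω = -1.5/-1.0 = 1.5000
x' = -1.5 + 1.5000·(sin 0.3562 − sin 2.3562) = -2.0376
y' = -2 − 1.5000·(cos 0.3562 − cos 2.3562) = -4.4665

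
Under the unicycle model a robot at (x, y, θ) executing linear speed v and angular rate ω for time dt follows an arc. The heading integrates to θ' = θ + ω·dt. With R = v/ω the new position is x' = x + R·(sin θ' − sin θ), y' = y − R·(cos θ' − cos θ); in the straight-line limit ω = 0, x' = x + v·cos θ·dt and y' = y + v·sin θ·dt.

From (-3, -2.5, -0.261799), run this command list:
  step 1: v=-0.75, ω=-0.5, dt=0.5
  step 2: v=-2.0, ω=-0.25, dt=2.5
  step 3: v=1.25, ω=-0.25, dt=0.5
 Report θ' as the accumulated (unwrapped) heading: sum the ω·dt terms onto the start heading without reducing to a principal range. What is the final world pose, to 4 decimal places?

(-6.4600, 0.6700, -1.2618)

step 1: θ'=-0.5118 (R=1.5000) → pose (-3.3464, -2.3589, -0.5118)
step 2: θ'=-1.1368 (R=8.0000) → pose (-6.6868, 1.2520, -1.1368)
step 3: θ'=-1.2618 (R=-5.0000) → pose (-6.4600, 0.6700, -1.2618)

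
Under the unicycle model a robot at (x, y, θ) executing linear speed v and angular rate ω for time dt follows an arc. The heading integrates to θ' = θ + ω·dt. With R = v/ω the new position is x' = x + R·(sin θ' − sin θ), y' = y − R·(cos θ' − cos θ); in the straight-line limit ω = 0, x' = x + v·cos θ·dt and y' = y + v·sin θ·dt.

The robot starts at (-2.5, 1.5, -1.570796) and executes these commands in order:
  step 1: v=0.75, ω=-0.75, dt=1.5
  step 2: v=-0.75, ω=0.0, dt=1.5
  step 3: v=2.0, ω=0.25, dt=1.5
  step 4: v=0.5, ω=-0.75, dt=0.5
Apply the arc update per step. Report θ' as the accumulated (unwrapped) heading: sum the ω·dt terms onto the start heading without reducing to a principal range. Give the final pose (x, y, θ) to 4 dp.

step 1: θ'=-2.6958 (R=-1.0000) → pose (-3.0688, 0.5977, -2.6958)
step 2: θ'=-2.6958 (straight) → pose (-2.0538, 1.0828, -2.6958)
step 3: θ'=-2.3208 (R=8.0000) → pose (-4.4579, -0.6822, -2.3208)
step 4: θ'=-2.6958 (R=-0.6667) → pose (-4.6582, -0.8293, -2.6958)

(-4.6582, -0.8293, -2.6958)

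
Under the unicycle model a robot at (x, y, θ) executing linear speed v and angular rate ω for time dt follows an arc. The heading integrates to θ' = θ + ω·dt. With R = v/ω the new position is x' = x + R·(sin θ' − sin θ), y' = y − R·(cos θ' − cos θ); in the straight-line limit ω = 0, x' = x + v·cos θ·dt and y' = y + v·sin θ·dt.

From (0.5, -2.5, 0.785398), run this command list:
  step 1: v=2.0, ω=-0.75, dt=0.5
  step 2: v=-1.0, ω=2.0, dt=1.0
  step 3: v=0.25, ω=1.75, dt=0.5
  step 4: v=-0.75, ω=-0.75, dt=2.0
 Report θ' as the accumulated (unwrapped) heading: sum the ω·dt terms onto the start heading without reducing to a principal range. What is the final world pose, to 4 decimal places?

step 1: θ'=0.4104 (R=-2.6667) → pose (1.3217, -1.9404, 0.4104)
step 2: θ'=2.4104 (R=-0.5000) → pose (1.1873, -2.7711, 2.4104)
step 3: θ'=3.2854 (R=0.1429) → pose (1.0714, -2.7360, 3.2854)
step 4: θ'=1.7854 (R=1.0000) → pose (2.1918, -3.5127, 1.7854)

(2.1918, -3.5127, 1.7854)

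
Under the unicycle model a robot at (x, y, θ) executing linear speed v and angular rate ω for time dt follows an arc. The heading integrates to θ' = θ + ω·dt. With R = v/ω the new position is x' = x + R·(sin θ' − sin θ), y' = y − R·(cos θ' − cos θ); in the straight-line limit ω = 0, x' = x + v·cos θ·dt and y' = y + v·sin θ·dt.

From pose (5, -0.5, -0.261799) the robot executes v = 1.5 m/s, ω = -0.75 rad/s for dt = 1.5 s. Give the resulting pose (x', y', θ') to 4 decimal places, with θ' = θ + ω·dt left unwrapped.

θ' = -0.2618 + -0.75·1.5 = -1.3868
R = v/ω = 1.5/-0.75 = -2.0000
x' = 5 + -2.0000·(sin -1.3868 − sin -0.2618) = 6.4486
y' = -0.5 − -2.0000·(cos -1.3868 − cos -0.2618) = -2.0659

(6.4486, -2.0659, -1.3868)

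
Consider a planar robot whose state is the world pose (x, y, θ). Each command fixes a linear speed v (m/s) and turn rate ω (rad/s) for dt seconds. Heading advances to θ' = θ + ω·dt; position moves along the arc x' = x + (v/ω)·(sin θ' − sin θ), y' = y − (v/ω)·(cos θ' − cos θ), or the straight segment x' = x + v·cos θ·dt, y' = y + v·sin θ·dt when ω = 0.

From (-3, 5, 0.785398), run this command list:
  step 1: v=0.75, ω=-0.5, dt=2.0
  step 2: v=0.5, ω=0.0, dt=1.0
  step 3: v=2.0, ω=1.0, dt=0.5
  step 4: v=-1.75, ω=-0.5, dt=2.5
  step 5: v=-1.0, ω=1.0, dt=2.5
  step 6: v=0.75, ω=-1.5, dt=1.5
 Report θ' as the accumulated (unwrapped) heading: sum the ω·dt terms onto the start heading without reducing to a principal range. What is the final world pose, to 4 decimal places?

step 1: θ'=-0.2146 (R=-1.5000) → pose (-1.6199, 5.4049, -0.2146)
step 2: θ'=-0.2146 (straight) → pose (-1.1314, 5.2985, -0.2146)
step 3: θ'=0.2854 (R=2.0000) → pose (-0.1424, 5.3335, 0.2854)
step 4: θ'=-0.9646 (R=3.5000) → pose (-4.0041, 6.6978, -0.9646)
step 5: θ'=1.5354 (R=-1.0000) → pose (-5.8253, 6.1634, 1.5354)
step 6: θ'=-0.7146 (R=-0.5000) → pose (-4.9980, 6.5234, -0.7146)

(-4.9980, 6.5234, -0.7146)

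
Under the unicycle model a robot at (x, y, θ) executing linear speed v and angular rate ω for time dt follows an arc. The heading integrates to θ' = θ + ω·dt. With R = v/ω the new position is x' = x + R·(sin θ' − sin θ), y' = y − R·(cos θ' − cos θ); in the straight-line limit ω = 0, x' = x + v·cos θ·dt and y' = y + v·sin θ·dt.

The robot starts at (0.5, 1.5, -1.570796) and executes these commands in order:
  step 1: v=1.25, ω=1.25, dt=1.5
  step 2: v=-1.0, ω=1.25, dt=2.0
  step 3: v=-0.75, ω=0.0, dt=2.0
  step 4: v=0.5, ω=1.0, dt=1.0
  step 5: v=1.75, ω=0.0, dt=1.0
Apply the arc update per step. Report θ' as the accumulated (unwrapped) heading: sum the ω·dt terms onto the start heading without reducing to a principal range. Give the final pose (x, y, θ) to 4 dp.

step 1: θ'=0.3042 (R=1.0000) → pose (1.7995, 0.5459, 0.3042)
step 2: θ'=2.8042 (R=-0.8000) → pose (1.7743, -0.9723, 2.8042)
step 3: θ'=2.8042 (straight) → pose (3.1898, -1.4688, 2.8042)
step 4: θ'=3.8042 (R=0.5000) → pose (2.7167, -1.5464, 3.8042)
step 5: θ'=3.8042 (straight) → pose (1.3370, -2.6230, 3.8042)

(1.3370, -2.6230, 3.8042)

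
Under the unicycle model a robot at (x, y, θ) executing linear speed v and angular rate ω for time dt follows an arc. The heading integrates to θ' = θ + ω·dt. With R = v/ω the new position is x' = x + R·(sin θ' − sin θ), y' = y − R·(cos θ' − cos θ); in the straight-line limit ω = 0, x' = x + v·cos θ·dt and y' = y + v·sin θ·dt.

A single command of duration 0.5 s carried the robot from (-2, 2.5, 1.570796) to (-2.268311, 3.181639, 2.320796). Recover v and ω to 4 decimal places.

Δθ = 2.320796 − 1.570796 = 0.750000
ω = Δθ/dt = 0.750000/0.5 = 1.5000
R = −Δy/(cos θ' − cos θ) = 1.0000
v = R·ω = 1.0000·1.5000 = 1.5000

v = 1.5000, ω = 1.5000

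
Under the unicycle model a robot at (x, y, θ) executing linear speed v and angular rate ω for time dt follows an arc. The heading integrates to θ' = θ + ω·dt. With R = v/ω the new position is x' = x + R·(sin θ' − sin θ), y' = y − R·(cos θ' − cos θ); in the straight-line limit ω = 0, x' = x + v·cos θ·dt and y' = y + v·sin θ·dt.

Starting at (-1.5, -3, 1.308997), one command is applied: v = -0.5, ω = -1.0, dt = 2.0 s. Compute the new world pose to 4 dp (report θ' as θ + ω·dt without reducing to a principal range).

θ' = 1.3090 + -1.0·2.0 = -0.6910
R = v/ω = -0.5/-1.0 = 0.5000
x' = -1.5 + 0.5000·(sin -0.6910 − sin 1.3090) = -2.3016
y' = -3 − 0.5000·(cos -0.6910 − cos 1.3090) = -3.2559

(-2.3016, -3.2559, -0.6910)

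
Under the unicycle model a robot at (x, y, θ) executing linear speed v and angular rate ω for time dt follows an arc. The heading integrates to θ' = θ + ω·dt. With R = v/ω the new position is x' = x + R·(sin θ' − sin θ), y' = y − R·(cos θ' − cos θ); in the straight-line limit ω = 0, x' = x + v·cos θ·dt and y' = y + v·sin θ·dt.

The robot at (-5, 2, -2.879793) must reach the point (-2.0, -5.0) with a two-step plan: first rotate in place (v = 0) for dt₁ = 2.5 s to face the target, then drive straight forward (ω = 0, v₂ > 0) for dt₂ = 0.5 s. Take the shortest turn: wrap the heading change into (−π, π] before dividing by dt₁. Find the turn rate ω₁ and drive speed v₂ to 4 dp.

heading to target = atan2(-5−2, -2−-5) = -1.1659
Δθ = wrap(-1.1659 − -2.8798) = 1.7139; ω₁ = Δθ/dt₁ = 0.6856
distance = √((-2−-5)² + (-5−2)²) = 7.6158; v₂ = distance/dt₂ = 15.2315

ω₁ = 0.6856, v₂ = 15.2315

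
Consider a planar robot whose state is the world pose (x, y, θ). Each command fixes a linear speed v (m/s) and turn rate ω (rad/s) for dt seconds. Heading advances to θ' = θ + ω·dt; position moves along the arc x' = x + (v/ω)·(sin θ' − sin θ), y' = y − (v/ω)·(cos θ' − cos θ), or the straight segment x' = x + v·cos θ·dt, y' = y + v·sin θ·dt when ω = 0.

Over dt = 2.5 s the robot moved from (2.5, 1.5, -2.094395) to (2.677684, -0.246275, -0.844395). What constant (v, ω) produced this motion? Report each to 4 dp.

v = 0.7500, ω = 0.5000

Δθ = -0.844395 − -2.094395 = 1.250000
ω = Δθ/dt = 1.250000/2.5 = 0.5000
R = −Δy/(cos θ' − cos θ) = 1.5000
v = R·ω = 1.5000·0.5000 = 0.7500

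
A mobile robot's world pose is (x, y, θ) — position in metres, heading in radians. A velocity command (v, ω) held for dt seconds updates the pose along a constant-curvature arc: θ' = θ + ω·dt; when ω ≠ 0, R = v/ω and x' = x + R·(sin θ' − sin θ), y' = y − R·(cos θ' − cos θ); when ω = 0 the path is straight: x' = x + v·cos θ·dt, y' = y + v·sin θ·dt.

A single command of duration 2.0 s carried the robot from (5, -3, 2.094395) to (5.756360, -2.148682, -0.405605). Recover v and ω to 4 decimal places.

v = 0.7500, ω = -1.2500

Δθ = -0.405605 − 2.094395 = -2.500000
ω = Δθ/dt = -2.500000/2.0 = -1.2500
R = −Δy/(cos θ' − cos θ) = -0.6000
v = R·ω = -0.6000·-1.2500 = 0.7500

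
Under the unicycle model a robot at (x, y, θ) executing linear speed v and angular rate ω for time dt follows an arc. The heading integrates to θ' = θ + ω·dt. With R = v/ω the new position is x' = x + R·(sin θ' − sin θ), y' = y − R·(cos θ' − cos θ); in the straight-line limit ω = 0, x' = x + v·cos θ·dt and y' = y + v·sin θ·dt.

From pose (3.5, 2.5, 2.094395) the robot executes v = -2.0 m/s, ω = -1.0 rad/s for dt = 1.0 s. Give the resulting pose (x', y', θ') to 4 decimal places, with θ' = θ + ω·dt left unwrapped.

(3.5453, 0.5828, 1.0944)

θ' = 2.0944 + -1.0·1.0 = 1.0944
R = v/ω = -2.0/-1.0 = 2.0000
x' = 3.5 + 2.0000·(sin 1.0944 − sin 2.0944) = 3.5453
y' = 2.5 − 2.0000·(cos 1.0944 − cos 2.0944) = 0.5828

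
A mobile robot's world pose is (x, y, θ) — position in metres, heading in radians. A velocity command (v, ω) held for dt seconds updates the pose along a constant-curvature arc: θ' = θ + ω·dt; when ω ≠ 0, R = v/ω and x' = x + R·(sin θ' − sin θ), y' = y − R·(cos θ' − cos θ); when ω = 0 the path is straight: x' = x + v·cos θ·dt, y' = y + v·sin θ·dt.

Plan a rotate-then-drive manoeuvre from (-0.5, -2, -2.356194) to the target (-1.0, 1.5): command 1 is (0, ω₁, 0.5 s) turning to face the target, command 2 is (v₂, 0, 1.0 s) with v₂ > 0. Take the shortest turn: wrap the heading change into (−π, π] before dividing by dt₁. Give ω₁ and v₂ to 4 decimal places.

heading to target = atan2(1.5−-2, -1−-0.5) = 1.7127
Δθ = wrap(1.7127 − -2.3562) = -2.2143; ω₁ = Δθ/dt₁ = -4.4286
distance = √((-1−-0.5)² + (1.5−-2)²) = 3.5355; v₂ = distance/dt₂ = 3.5355

ω₁ = -4.4286, v₂ = 3.5355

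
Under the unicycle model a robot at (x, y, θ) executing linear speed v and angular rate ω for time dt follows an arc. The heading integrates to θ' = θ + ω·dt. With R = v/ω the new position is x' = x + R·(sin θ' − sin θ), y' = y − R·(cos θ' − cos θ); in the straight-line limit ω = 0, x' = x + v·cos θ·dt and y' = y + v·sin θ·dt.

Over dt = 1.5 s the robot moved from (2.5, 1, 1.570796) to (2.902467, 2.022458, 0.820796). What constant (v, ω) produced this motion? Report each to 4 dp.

v = 0.7500, ω = -0.5000

Δθ = 0.820796 − 1.570796 = -0.750000
ω = Δθ/dt = -0.750000/1.5 = -0.5000
R = −Δy/(cos θ' − cos θ) = -1.5000
v = R·ω = -1.5000·-0.5000 = 0.7500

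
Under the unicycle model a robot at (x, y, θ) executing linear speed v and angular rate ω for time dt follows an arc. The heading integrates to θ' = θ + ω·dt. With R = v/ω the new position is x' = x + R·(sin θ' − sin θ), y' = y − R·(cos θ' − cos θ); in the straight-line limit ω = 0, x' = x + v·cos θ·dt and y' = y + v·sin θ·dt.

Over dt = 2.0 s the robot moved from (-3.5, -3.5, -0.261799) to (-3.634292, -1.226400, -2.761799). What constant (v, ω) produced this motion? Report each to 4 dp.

Δθ = -2.761799 − -0.261799 = -2.500000
ω = Δθ/dt = -2.500000/2.0 = -1.2500
R = −Δy/(cos θ' − cos θ) = 1.2000
v = R·ω = 1.2000·-1.2500 = -1.5000

v = -1.5000, ω = -1.2500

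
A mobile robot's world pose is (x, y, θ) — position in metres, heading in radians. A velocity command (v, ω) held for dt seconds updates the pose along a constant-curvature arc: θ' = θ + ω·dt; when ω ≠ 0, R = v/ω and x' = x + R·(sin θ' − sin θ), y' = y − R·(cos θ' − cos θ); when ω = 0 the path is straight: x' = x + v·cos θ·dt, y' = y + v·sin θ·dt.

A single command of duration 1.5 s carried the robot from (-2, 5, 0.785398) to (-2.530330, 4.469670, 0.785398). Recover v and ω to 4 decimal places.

v = -0.5000, ω = 0.0000

Δθ = 0.785398 − 0.785398 = 0.000000
ω = Δθ/dt = 0.000000/1.5 = 0.0000
ω = 0 → v = (Δx·cos θ + Δy·sin θ)/dt = -0.5000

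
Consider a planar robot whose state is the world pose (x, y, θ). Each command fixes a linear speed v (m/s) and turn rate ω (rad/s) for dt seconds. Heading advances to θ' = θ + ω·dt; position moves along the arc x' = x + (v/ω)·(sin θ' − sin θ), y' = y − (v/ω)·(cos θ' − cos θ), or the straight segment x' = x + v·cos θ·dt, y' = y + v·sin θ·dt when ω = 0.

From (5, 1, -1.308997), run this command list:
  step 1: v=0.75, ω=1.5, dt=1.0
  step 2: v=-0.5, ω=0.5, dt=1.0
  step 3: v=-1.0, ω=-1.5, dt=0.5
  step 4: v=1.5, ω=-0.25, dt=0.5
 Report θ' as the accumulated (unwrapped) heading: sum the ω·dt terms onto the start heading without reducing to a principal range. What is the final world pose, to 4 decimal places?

(5.4102, 0.1847, -0.1840)

step 1: θ'=0.1910 (R=0.5000) → pose (5.5779, 0.6385, 0.1910)
step 2: θ'=0.6910 (R=-1.0000) → pose (5.1304, 0.4273, 0.6910)
step 3: θ'=-0.0590 (R=0.6667) → pose (4.6662, 0.2755, -0.0590)
step 4: θ'=-0.1840 (R=-6.0000) → pose (5.4102, 0.1847, -0.1840)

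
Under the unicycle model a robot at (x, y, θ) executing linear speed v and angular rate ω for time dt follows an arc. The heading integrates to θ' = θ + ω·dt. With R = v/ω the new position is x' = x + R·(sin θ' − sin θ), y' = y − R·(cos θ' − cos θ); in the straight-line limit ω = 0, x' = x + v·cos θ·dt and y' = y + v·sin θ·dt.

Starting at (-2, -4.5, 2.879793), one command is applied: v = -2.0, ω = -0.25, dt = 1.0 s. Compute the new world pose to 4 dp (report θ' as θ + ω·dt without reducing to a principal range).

θ' = 2.8798 + -0.25·1.0 = 2.6298
R = v/ω = -2.0/-0.25 = 8.0000
x' = -2 + 8.0000·(sin 2.6298 − sin 2.8798) = -0.1526
y' = -4.5 − 8.0000·(cos 2.6298 − cos 2.8798) = -5.2525

(-0.1526, -5.2525, 2.6298)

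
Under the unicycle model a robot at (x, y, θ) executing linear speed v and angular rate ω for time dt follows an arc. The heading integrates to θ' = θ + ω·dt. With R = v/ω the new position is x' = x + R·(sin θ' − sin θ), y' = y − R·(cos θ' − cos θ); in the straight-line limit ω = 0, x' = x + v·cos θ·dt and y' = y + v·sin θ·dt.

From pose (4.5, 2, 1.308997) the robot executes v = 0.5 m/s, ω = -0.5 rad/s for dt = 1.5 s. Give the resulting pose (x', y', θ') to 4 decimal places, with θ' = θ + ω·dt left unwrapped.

(4.9356, 2.5890, 0.5590)

θ' = 1.3090 + -0.5·1.5 = 0.5590
R = v/ω = 0.5/-0.5 = -1.0000
x' = 4.5 + -1.0000·(sin 0.5590 − sin 1.3090) = 4.9356
y' = 2 − -1.0000·(cos 0.5590 − cos 1.3090) = 2.5890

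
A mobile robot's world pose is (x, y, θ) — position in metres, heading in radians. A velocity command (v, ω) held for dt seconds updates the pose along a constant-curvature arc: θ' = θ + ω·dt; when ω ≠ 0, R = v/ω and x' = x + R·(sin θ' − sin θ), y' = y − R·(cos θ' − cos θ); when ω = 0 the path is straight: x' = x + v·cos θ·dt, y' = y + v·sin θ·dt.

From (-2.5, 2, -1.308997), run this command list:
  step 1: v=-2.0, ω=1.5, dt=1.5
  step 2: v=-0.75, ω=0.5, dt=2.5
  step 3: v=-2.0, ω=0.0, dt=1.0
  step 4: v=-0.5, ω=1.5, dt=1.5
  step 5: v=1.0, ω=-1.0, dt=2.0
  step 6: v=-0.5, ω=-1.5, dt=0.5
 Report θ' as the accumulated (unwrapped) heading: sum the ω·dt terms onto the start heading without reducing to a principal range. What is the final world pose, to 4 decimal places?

(-4.6111, -1.5494, 1.6910)

step 1: θ'=0.9410 (R=-1.3333) → pose (-4.8654, 2.4402, 0.9410)
step 2: θ'=2.1910 (R=-1.5000) → pose (-4.8738, 0.6849, 2.1910)
step 3: θ'=2.1910 (straight) → pose (-3.7114, -0.9426, 2.1910)
step 4: θ'=4.4410 (R=-0.3333) → pose (-3.1191, -0.8382, 4.4410)
step 5: θ'=2.4410 (R=-1.0000) → pose (-4.7271, -1.3346, 2.4410)
step 6: θ'=1.6910 (R=0.3333) → pose (-4.6111, -1.5494, 1.6910)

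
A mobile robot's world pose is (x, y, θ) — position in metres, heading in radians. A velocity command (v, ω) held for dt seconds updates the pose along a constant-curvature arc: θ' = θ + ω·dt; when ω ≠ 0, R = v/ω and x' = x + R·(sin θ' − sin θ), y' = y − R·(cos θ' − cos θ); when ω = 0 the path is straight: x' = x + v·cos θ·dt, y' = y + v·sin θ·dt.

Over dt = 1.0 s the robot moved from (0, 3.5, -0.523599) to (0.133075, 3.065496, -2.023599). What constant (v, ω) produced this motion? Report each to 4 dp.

Δθ = -2.023599 − -0.523599 = -1.500000
ω = Δθ/dt = -1.500000/1.0 = -1.5000
R = −Δy/(cos θ' − cos θ) = -0.3333
v = R·ω = -0.3333·-1.5000 = 0.5000

v = 0.5000, ω = -1.5000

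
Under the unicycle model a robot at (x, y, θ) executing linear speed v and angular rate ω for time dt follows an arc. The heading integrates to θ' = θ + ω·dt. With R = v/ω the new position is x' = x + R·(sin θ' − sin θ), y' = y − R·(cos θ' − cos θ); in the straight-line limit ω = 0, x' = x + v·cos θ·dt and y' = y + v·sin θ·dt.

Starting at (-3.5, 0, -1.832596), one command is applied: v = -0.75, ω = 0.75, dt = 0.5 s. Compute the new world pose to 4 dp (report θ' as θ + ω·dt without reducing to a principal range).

(-3.4723, 0.3718, -1.4576)

θ' = -1.8326 + 0.75·0.5 = -1.4576
R = v/ω = -0.75/0.75 = -1.0000
x' = -3.5 + -1.0000·(sin -1.4576 − sin -1.8326) = -3.4723
y' = 0 − -1.0000·(cos -1.4576 − cos -1.8326) = 0.3718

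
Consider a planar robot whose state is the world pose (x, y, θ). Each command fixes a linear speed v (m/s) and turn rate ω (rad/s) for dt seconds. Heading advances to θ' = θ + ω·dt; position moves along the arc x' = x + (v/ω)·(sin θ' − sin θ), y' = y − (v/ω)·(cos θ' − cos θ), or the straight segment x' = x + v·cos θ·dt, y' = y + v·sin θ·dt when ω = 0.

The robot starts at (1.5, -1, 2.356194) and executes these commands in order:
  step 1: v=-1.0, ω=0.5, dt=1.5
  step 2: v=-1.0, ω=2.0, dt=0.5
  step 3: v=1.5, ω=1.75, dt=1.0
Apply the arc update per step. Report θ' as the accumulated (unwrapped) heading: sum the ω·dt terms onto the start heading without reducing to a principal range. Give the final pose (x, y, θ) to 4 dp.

step 1: θ'=3.1062 (R=-2.0000) → pose (2.8434, -1.5845, 3.1062)
step 2: θ'=4.1062 (R=-0.5000) → pose (3.2720, -1.3697, 4.1062)
step 3: θ'=5.8562 (R=0.8571) → pose (3.6215, -2.6383, 5.8562)

(3.6215, -2.6383, 5.8562)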